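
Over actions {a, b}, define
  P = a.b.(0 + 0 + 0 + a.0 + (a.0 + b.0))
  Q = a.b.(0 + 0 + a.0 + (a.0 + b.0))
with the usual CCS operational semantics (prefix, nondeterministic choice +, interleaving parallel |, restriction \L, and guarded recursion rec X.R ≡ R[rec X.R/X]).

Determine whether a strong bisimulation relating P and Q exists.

YES

Reachable graph of P (4 states):
  m0 = a.b.(0 + 0 + 0 + a.0 + (a.0 + b.0)) | --a--▸ m1
  m1 = b.(0 + 0 + 0 + a.0 + (a.0 + b.0)) | --b--▸ m2
  m2 = 0 + 0 + 0 + a.0 + (a.0 + b.0) | --a--▸ m3, --b--▸ m3
  m3 = 0 | stopped
Reachable graph of Q (4 states):
  n0 = a.b.(0 + 0 + a.0 + (a.0 + b.0)) | --a--▸ n1
  n1 = b.(0 + 0 + a.0 + (a.0 + b.0)) | --b--▸ n2
  n2 = 0 + 0 + a.0 + (a.0 + b.0) | --a--▸ n3, --b--▸ n3
  n3 = 0 | stopped
Partition-refinement fixed point:
  B0 = {m0, n0}
  B1 = {m1, n1}
  B2 = {m2, n2}
  B3 = {m3, n3}
m0 ∈ B0, n0 ∈ B0 → same block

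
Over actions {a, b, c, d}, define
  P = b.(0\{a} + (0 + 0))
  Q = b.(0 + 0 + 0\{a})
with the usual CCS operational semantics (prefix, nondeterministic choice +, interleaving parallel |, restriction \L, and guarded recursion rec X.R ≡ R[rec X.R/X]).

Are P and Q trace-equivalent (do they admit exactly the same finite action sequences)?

P's transition system — 2 states:
  u0 = b.(0\{a} + (0 + 0)) has moves —b→ u1
  u1 = 0\{a} + (0 + 0) has moves (no moves)
Q's transition system — 2 states:
  v0 = b.(0 + 0 + 0\{a}) has moves —b→ v1
  v1 = 0 + 0 + 0\{a} has moves (no moves)
Coarsest stable partition (strong bisimilarity classes):
  B0 = {u0, v0}
  B1 = {u1, v1}
u0 ∈ B0, v0 ∈ B0 → same block
Bisimilar ⇒ trace-equivalent.

traces(P) = traces(Q)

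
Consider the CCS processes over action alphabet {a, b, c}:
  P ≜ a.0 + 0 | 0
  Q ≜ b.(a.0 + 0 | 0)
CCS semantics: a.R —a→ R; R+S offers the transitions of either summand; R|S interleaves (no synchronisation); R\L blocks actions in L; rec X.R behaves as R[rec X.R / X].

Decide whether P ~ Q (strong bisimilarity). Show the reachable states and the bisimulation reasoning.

NO

P's transition system — 2 states:
  u0 = a.0 + 0 | 0 :: ··a··> u1
  u1 = 0 :: ·
Q's transition system — 3 states:
  v0 = b.(a.0 + 0 | 0) :: ··b··> v1
  v1 = a.0 + 0 | 0 :: ··a··> v2
  v2 = 0 :: ·
Bisimilarity quotient blocks:
  B0 = {u0, v1}
  B1 = {u1, v2}
  B2 = {v0}
u0 ∈ B0, v0 ∈ B2 → different blocks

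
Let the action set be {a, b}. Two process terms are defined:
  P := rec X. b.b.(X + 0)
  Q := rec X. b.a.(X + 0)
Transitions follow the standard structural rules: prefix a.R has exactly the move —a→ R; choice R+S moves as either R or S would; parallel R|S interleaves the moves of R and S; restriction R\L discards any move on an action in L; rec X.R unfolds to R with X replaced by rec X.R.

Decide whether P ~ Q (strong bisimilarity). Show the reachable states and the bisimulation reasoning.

P's transition system — 3 states:
  u0 = rec X. b.b.(X + 0) ⊢ =b=> u1
  u1 = b.((rec X. b.b.(X + 0)) + 0) ⊢ =b=> u2
  u2 = (rec X. b.b.(X + 0)) + 0 ⊢ =b=> u1
Q's transition system — 3 states:
  v0 = rec X. b.a.(X + 0) ⊢ =b=> v1
  v1 = a.((rec X. b.a.(X + 0)) + 0) ⊢ =a=> v2
  v2 = (rec X. b.a.(X + 0)) + 0 ⊢ =b=> v1
Partition-refinement fixed point:
  B0 = {u0, u1, u2}
  B1 = {v0, v2}
  B2 = {v1}
u0 ∈ B0, v0 ∈ B1 → different blocks

P ≁ Q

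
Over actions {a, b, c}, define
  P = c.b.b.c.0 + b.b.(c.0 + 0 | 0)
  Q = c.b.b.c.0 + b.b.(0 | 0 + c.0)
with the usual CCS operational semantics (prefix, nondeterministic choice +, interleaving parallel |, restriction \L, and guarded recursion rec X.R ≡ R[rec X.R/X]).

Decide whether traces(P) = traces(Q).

trace-equivalent

Reachable graph of P (7 states):
  s0 = c.b.b.c.0 + b.b.(c.0 + 0 | 0) → —b→ s1, —c→ s2
  s1 = b.(c.0 + 0 | 0) → —b→ s3
  s2 = b.b.c.0 → —b→ s4
  s3 = c.0 + 0 | 0 → —c→ s5
  s4 = b.c.0 → —b→ s6
  s5 = 0 → stopped
  s6 = c.0 → —c→ s5
Reachable graph of Q (7 states):
  t0 = c.b.b.c.0 + b.b.(0 | 0 + c.0) → —b→ t1, —c→ t2
  t1 = b.(0 | 0 + c.0) → —b→ t3
  t2 = b.b.c.0 → —b→ t4
  t3 = 0 | 0 + c.0 → —c→ t5
  t4 = b.c.0 → —b→ t6
  t5 = 0 → stopped
  t6 = c.0 → —c→ t5
Partition-refinement fixed point:
  B0 = {s0, t0}
  B1 = {s1, s4, t1, t4}
  B2 = {s3, s6, t3, t6}
  B3 = {s5, t5}
  B4 = {s2, t2}
s0 ∈ B0, t0 ∈ B0 → same block
Bisimilar ⇒ trace-equivalent.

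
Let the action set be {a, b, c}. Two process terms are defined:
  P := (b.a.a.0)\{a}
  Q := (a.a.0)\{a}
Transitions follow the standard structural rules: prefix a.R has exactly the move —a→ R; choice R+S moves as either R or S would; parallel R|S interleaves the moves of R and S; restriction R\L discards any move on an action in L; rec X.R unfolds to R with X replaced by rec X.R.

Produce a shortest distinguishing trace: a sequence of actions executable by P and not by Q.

b

LTS(P): 2 reachable states
  m0 = (b.a.a.0)\{a} ⊢ ··b··> m1
  m1 = (a.a.0)\{a} ⊢ ·
LTS(Q): 1 reachable states
  n0 = (a.a.0)\{a} ⊢ ·
Run σ = ⟨b⟩ on P: start {m0}
  after b @ step 1: {m1}
  — P admits the full trace.
Run σ = ⟨b⟩ on Q: start {n0}
  after b @ step 1: ∅ (Q stuck)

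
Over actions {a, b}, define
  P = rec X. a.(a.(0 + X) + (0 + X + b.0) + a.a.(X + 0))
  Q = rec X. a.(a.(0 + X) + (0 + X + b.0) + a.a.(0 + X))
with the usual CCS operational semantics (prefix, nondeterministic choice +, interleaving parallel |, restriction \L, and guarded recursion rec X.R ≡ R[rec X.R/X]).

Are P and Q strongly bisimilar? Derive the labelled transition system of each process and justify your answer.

bisimilar

P's transition system — 6 states:
  s0 = rec X. a.(a.(0 + X) + (0 + X + b.0) + a.a.(X + 0)) :: ··a··> s1
  s1 = a.(0 + (rec X. a.(a.(0 + X) + (0 + X + b.0) + a.a.(X + 0)))) + (0 + (rec X. a.(a.(0 + X) + (0 + X + b.0) + a.a.(X + 0))) + b.0) + a.a.((rec X. a.(a.(0 + X) + (0 + X + b.0) + a.a.(X + 0))) + 0) :: ··a··> s1, ··a··> s2, ··a··> s3, ··b··> s4
  s2 = 0 + (rec X. a.(a.(0 + X) + (0 + X + b.0) + a.a.(X + 0))) :: ··a··> s1
  s3 = a.((rec X. a.(a.(0 + X) + (0 + X + b.0) + a.a.(X + 0))) + 0) :: ··a··> s5
  s4 = 0 :: deadlocked
  s5 = (rec X. a.(a.(0 + X) + (0 + X + b.0) + a.a.(X + 0))) + 0 :: ··a··> s1
Q's transition system — 5 states:
  t0 = rec X. a.(a.(0 + X) + (0 + X + b.0) + a.a.(0 + X)) :: ··a··> t1
  t1 = a.(0 + (rec X. a.(a.(0 + X) + (0 + X + b.0) + a.a.(0 + X)))) + (0 + (rec X. a.(a.(0 + X) + (0 + X + b.0) + a.a.(0 + X))) + b.0) + a.a.(0 + (rec X. a.(a.(0 + X) + (0 + X + b.0) + a.a.(0 + X)))) :: ··a··> t1, ··a··> t2, ··a··> t3, ··b··> t4
  t2 = 0 + (rec X. a.(a.(0 + X) + (0 + X + b.0) + a.a.(0 + X))) :: ··a··> t1
  t3 = a.(0 + (rec X. a.(a.(0 + X) + (0 + X + b.0) + a.a.(0 + X)))) :: ··a··> t2
  t4 = 0 :: deadlocked
Bisimilarity quotient blocks:
  B0 = {s0, s2, s5, t0, t2}
  B1 = {s1, t1}
  B2 = {s4, t4}
  B3 = {s3, t3}
s0 ∈ B0, t0 ∈ B0 → same block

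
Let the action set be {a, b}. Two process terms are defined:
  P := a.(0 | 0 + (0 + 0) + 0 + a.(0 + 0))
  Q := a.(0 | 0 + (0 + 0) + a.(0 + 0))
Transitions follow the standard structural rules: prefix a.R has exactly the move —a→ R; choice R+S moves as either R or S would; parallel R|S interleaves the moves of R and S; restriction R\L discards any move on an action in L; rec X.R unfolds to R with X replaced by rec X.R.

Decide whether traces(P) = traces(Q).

trace-equivalent

LTS(P): 3 reachable states
  m0 = a.(0 | 0 + (0 + 0) + 0 + a.(0 + 0)) :: =a=> m1
  m1 = 0 | 0 + (0 + 0) + 0 + a.(0 + 0) :: =a=> m2
  m2 = 0 + 0 :: deadlocked
LTS(Q): 3 reachable states
  n0 = a.(0 | 0 + (0 + 0) + a.(0 + 0)) :: =a=> n1
  n1 = 0 | 0 + (0 + 0) + a.(0 + 0) :: =a=> n2
  n2 = 0 + 0 :: deadlocked
Bisimilarity quotient blocks:
  B0 = {m0, n0}
  B1 = {m1, n1}
  B2 = {m2, n2}
m0 ∈ B0, n0 ∈ B0 → same block
Bisimilar ⇒ trace-equivalent.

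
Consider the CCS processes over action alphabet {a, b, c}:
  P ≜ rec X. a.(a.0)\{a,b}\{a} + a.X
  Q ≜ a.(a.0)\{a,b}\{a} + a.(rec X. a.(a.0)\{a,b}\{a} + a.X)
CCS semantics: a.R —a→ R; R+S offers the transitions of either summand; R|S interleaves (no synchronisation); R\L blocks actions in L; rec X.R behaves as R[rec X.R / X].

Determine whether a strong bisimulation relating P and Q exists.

bisimilar

LTS(P): 2 reachable states
  p0 = rec X. a.(a.0)\{a,b}\{a} + a.X → ··a··> p0, ··a··> p1
  p1 = (a.0)\{a,b}\{a} → (no moves)
LTS(Q): 3 reachable states
  q0 = a.(a.0)\{a,b}\{a} + a.(rec X. a.(a.0)\{a,b}\{a} + a.X) → ··a··> q1, ··a··> q2
  q1 = (a.0)\{a,b}\{a} → (no moves)
  q2 = rec X. a.(a.0)\{a,b}\{a} + a.X → ··a··> q1, ··a··> q2
Coarsest stable partition (strong bisimilarity classes):
  B0 = {p0, q0, q2}
  B1 = {p1, q1}
p0 ∈ B0, q0 ∈ B0 → same block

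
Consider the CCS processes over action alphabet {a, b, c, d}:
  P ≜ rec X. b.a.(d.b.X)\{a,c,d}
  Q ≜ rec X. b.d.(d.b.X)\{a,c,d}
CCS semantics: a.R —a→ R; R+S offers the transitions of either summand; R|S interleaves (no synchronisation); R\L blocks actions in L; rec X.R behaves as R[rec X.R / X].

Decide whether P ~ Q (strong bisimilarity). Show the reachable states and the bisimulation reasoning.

P's transition system — 3 states:
  u0 = rec X. b.a.(d.b.X)\{a,c,d} has moves -b-> u1
  u1 = a.(d.b.(rec X. b.a.(d.b.X)\{a,c,d}))\{a,c,d} has moves -a-> u2
  u2 = (d.b.(rec X. b.a.(d.b.X)\{a,c,d}))\{a,c,d} has moves ∅
Q's transition system — 3 states:
  v0 = rec X. b.d.(d.b.X)\{a,c,d} has moves -b-> v1
  v1 = d.(d.b.(rec X. b.d.(d.b.X)\{a,c,d}))\{a,c,d} has moves -d-> v2
  v2 = (d.b.(rec X. b.d.(d.b.X)\{a,c,d}))\{a,c,d} has moves ∅
Partition-refinement fixed point:
  B0 = {u0}
  B1 = {u1}
  B2 = {u2, v2}
  B3 = {v0}
  B4 = {v1}
u0 ∈ B0, v0 ∈ B3 → different blocks

NO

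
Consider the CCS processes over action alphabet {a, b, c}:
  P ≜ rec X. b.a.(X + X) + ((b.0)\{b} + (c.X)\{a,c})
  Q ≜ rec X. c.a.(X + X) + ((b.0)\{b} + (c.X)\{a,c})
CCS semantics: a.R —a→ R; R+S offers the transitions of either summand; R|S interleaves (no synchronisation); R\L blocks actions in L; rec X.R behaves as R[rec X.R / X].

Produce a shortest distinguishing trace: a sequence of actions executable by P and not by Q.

P's transition system — 3 states:
  m0 = rec X. b.a.(X + X) + ((b.0)\{b} + (c.X)\{a,c}) → =b=> m1
  m1 = a.((rec X. b.a.(X + X) + ((b.0)\{b} + (c.X)\{a,c})) + (rec X. b.a.(X + X) + ((b.0)\{b} + (c.X)\{a,c}))) → =a=> m2
  m2 = (rec X. b.a.(X + X) + ((b.0)\{b} + (c.X)\{a,c})) + (rec X. b.a.(X + X) + ((b.0)\{b} + (c.X)\{a,c})) → =b=> m1
Q's transition system — 3 states:
  n0 = rec X. c.a.(X + X) + ((b.0)\{b} + (c.X)\{a,c}) → =c=> n1
  n1 = a.((rec X. c.a.(X + X) + ((b.0)\{b} + (c.X)\{a,c})) + (rec X. c.a.(X + X) + ((b.0)\{b} + (c.X)\{a,c}))) → =a=> n2
  n2 = (rec X. c.a.(X + X) + ((b.0)\{b} + (c.X)\{a,c})) + (rec X. c.a.(X + X) + ((b.0)\{b} + (c.X)\{a,c})) → =c=> n1
Executing b from P (initial set {m0}):
  after b @ step 1: {m1}
  P completes σ.
Executing b from Q (initial set {n0}):
  after b @ step 1: ∅ (Q stuck)

b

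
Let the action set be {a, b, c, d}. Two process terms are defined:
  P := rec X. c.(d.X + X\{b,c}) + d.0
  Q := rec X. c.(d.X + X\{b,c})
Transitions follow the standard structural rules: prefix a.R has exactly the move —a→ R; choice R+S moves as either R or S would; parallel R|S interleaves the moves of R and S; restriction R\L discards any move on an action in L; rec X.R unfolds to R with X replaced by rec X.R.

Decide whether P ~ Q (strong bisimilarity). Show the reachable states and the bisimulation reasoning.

Reachable graph of P (4 states):
  p0 = rec X. c.(d.X + X\{b,c}) + d.0 has moves --c--▸ p1, --d--▸ p2
  p1 = d.(rec X. c.(d.X + X\{b,c}) + d.0) + (rec X. c.(d.X + X\{b,c}) + d.0)\{b,c} has moves --d--▸ p0, --d--▸ p3
  p2 = 0 has moves deadlocked
  p3 = 0\{b,c} has moves deadlocked
Reachable graph of Q (2 states):
  q0 = rec X. c.(d.X + X\{b,c}) has moves --c--▸ q1
  q1 = d.(rec X. c.(d.X + X\{b,c})) + (rec X. c.(d.X + X\{b,c}))\{b,c} has moves --d--▸ q0
Coarsest stable partition (strong bisimilarity classes):
  B0 = {p0}
  B1 = {p1}
  B2 = {p2, p3}
  B3 = {q0}
  B4 = {q1}
p0 ∈ B0, q0 ∈ B3 → different blocks

not bisimilar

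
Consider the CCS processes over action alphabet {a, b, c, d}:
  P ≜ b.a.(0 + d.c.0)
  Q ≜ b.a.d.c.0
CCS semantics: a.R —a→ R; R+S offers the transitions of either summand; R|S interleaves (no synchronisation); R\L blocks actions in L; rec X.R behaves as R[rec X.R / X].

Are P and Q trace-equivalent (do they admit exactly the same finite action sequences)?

YES

P's transition system — 5 states:
  s0 = b.a.(0 + d.c.0) :: --b--▸ s1
  s1 = a.(0 + d.c.0) :: --a--▸ s2
  s2 = 0 + d.c.0 :: --d--▸ s3
  s3 = c.0 :: --c--▸ s4
  s4 = 0 :: stopped
Q's transition system — 5 states:
  t0 = b.a.d.c.0 :: --b--▸ t1
  t1 = a.d.c.0 :: --a--▸ t2
  t2 = d.c.0 :: --d--▸ t3
  t3 = c.0 :: --c--▸ t4
  t4 = 0 :: stopped
Coarsest stable partition (strong bisimilarity classes):
  B0 = {s0, t0}
  B1 = {s1, t1}
  B2 = {s2, t2}
  B3 = {s3, t3}
  B4 = {s4, t4}
s0 ∈ B0, t0 ∈ B0 → same block
Bisimilar ⇒ trace-equivalent.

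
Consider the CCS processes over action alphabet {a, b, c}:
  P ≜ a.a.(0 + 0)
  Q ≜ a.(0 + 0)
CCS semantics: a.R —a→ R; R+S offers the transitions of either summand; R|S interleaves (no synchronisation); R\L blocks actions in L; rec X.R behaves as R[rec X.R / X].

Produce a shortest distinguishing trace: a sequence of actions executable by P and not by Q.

Reachable graph of P (3 states):
  s0 = a.a.(0 + 0) | —a→ s1
  s1 = a.(0 + 0) | —a→ s2
  s2 = 0 + 0 | stopped
Reachable graph of Q (2 states):
  t0 = a.(0 + 0) | —a→ t1
  t1 = 0 + 0 | stopped
Executing aa from P (initial set {s0}):
  [1] a ⇒ {s1}
  [2] a ⇒ {s2}
  — P admits the full trace.
Executing aa from Q (initial set {t0}):
  [1] a ⇒ {t1}
  [2] a ⇒ no successor for Q

aa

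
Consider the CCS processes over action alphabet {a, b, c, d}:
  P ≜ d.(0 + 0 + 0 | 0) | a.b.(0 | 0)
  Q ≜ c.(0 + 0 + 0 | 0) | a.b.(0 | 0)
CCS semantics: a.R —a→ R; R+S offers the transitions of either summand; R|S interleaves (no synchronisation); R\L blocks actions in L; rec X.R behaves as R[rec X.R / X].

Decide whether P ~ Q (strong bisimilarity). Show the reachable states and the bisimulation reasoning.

LTS(P): 6 reachable states
  m0 = d.(0 + 0 + 0 | 0) | a.b.(0 | 0) ⊢ —a→ m1, —d→ m2
  m1 = d.(0 + 0 + 0 | 0) | b.(0 | 0) ⊢ —b→ m3, —d→ m4
  m2 = (0 + 0 + 0 | 0) | a.b.(0 | 0) ⊢ —a→ m4
  m3 = d.(0 + 0 + 0 | 0) | (0 | 0) ⊢ —d→ m5
  m4 = (0 + 0 + 0 | 0) | b.(0 | 0) ⊢ —b→ m5
  m5 = (0 + 0 + 0 | 0) | (0 | 0) ⊢ ∅
LTS(Q): 6 reachable states
  n0 = c.(0 + 0 + 0 | 0) | a.b.(0 | 0) ⊢ —a→ n1, —c→ n2
  n1 = c.(0 + 0 + 0 | 0) | b.(0 | 0) ⊢ —b→ n3, —c→ n4
  n2 = (0 + 0 + 0 | 0) | a.b.(0 | 0) ⊢ —a→ n4
  n3 = c.(0 + 0 + 0 | 0) | (0 | 0) ⊢ —c→ n5
  n4 = (0 + 0 + 0 | 0) | b.(0 | 0) ⊢ —b→ n5
  n5 = (0 + 0 + 0 | 0) | (0 | 0) ⊢ ∅
Coarsest stable partition (strong bisimilarity classes):
  B0 = {m0}
  B1 = {m1}
  B2 = {m4, n4}
  B3 = {m5, n5}
  B4 = {m3}
  B5 = {m2, n2}
  B6 = {n0}
  B7 = {n1}
  B8 = {n3}
m0 ∈ B0, n0 ∈ B6 → different blocks

NO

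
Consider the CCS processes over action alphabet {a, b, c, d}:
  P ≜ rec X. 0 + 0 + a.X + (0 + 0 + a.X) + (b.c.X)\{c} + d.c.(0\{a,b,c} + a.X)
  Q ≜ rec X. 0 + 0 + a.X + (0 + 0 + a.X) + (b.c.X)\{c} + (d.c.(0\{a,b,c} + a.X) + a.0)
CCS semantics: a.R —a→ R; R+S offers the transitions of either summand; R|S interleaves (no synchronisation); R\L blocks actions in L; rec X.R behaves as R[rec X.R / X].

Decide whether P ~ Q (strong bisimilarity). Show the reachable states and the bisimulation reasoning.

NO

Reachable graph of P (4 states):
  m0 = rec X. 0 + 0 + a.X + (0 + 0 + a.X) + (b.c.X)\{c} + d.c.(0\{a,b,c} + a.X) :: —a→ m0, —b→ m1, —d→ m2
  m1 = (c.(rec X. 0 + 0 + a.X + (0 + 0 + a.X) + (b.c.X)\{c} + d.c.(0\{a,b,c} + a.X)))\{c} :: ∅
  m2 = c.(0\{a,b,c} + a.(rec X. 0 + 0 + a.X + (0 + 0 + a.X) + (b.c.X)\{c} + d.c.(0\{a,b,c} + a.X))) :: —c→ m3
  m3 = 0\{a,b,c} + a.(rec X. 0 + 0 + a.X + (0 + 0 + a.X) + (b.c.X)\{c} + d.c.(0\{a,b,c} + a.X)) :: —a→ m0
Reachable graph of Q (5 states):
  n0 = rec X. 0 + 0 + a.X + (0 + 0 + a.X) + (b.c.X)\{c} + (d.c.(0\{a,b,c} + a.X) + a.0) :: —a→ n0, —a→ n1, —b→ n2, —d→ n3
  n1 = 0 :: ∅
  n2 = (c.(rec X. 0 + 0 + a.X + (0 + 0 + a.X) + (b.c.X)\{c} + (d.c.(0\{a,b,c} + a.X) + a.0)))\{c} :: ∅
  n3 = c.(0\{a,b,c} + a.(rec X. 0 + 0 + a.X + (0 + 0 + a.X) + (b.c.X)\{c} + (d.c.(0\{a,b,c} + a.X) + a.0))) :: —c→ n4
  n4 = 0\{a,b,c} + a.(rec X. 0 + 0 + a.X + (0 + 0 + a.X) + (b.c.X)\{c} + (d.c.(0\{a,b,c} + a.X) + a.0)) :: —a→ n0
Coarsest stable partition (strong bisimilarity classes):
  B0 = {m0}
  B1 = {m2}
  B2 = {m3}
  B3 = {m1, n1, n2}
  B4 = {n0}
  B5 = {n3}
  B6 = {n4}
m0 ∈ B0, n0 ∈ B4 → different blocks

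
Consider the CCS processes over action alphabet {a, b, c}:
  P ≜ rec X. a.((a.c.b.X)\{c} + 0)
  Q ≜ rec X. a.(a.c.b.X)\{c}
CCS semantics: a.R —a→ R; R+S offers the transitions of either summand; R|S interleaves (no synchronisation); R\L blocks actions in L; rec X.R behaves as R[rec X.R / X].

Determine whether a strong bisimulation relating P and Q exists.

YES

LTS(P): 3 reachable states
  p0 = rec X. a.((a.c.b.X)\{c} + 0) :: —a→ p1
  p1 = (a.c.b.(rec X. a.((a.c.b.X)\{c} + 0)))\{c} + 0 :: —a→ p2
  p2 = (c.b.(rec X. a.((a.c.b.X)\{c} + 0)))\{c} :: stopped
LTS(Q): 3 reachable states
  q0 = rec X. a.(a.c.b.X)\{c} :: —a→ q1
  q1 = (a.c.b.(rec X. a.(a.c.b.X)\{c}))\{c} :: —a→ q2
  q2 = (c.b.(rec X. a.(a.c.b.X)\{c}))\{c} :: stopped
Bisimilarity quotient blocks:
  B0 = {p0, q0}
  B1 = {p1, q1}
  B2 = {p2, q2}
p0 ∈ B0, q0 ∈ B0 → same block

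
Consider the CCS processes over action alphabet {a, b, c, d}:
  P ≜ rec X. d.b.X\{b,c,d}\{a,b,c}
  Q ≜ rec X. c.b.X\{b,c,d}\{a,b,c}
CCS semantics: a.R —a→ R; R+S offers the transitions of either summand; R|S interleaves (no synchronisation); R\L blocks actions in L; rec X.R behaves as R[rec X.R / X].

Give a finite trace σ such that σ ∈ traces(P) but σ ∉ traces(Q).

d

P's transition system — 3 states:
  u0 = rec X. d.b.X\{b,c,d}\{a,b,c} → =d=> u1
  u1 = b.(rec X. d.b.X\{b,c,d}\{a,b,c})\{b,c,d}\{a,b,c} → =b=> u2
  u2 = (rec X. d.b.X\{b,c,d}\{a,b,c})\{b,c,d}\{a,b,c} → (no moves)
Q's transition system — 3 states:
  v0 = rec X. c.b.X\{b,c,d}\{a,b,c} → =c=> v1
  v1 = b.(rec X. c.b.X\{b,c,d}\{a,b,c})\{b,c,d}\{a,b,c} → =b=> v2
  v2 = (rec X. c.b.X\{b,c,d}\{a,b,c})\{b,c,d}\{a,b,c} → (no moves)
Trace ⟨d⟩ through P, begin at {u0}:
  [1] d ⇒ {u1}
  — P admits the full trace.
Trace ⟨d⟩ through Q, begin at {v0}:
  [1] d ⇒ no successor for Q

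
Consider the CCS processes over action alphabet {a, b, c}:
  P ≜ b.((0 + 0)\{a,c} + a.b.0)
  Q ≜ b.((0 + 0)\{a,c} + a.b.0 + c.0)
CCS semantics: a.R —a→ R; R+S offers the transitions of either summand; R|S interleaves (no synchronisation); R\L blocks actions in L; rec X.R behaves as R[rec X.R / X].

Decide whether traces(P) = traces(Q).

P's transition system — 4 states:
  m0 = b.((0 + 0)\{a,c} + a.b.0) has moves ··b··> m1
  m1 = (0 + 0)\{a,c} + a.b.0 has moves ··a··> m2
  m2 = b.0 has moves ··b··> m3
  m3 = 0 has moves deadlocked
Q's transition system — 4 states:
  n0 = b.((0 + 0)\{a,c} + a.b.0 + c.0) has moves ··b··> n1
  n1 = (0 + 0)\{a,c} + a.b.0 + c.0 has moves ··a··> n2, ··c··> n3
  n2 = b.0 has moves ··b··> n3
  n3 = 0 has moves deadlocked
Run σ = ⟨bc⟩ on Q: start {n0}
  after b @ step 1: {n1}
  after c @ step 2: {n3}
  — Q admits the full trace.
Run σ = ⟨bc⟩ on P: start {m0}
  after b @ step 1: {m1}
  after c @ step 2: ∅  — P cannot continue

trace-distinct — witness ⟨bc⟩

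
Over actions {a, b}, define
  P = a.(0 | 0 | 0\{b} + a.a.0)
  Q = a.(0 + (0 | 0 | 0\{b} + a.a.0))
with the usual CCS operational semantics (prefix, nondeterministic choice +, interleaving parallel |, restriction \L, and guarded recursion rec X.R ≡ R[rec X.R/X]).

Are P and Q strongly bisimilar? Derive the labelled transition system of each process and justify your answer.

P ~ Q

LTS(P): 4 reachable states
  m0 = a.(0 | 0 | 0\{b} + a.a.0) → =a=> m1
  m1 = 0 | 0 | 0\{b} + a.a.0 → =a=> m2
  m2 = a.0 → =a=> m3
  m3 = 0 → stopped
LTS(Q): 4 reachable states
  n0 = a.(0 + (0 | 0 | 0\{b} + a.a.0)) → =a=> n1
  n1 = 0 + (0 | 0 | 0\{b} + a.a.0) → =a=> n2
  n2 = a.0 → =a=> n3
  n3 = 0 → stopped
Bisimilarity quotient blocks:
  B0 = {m0, n0}
  B1 = {m1, n1}
  B2 = {m2, n2}
  B3 = {m3, n3}
m0 ∈ B0, n0 ∈ B0 → same block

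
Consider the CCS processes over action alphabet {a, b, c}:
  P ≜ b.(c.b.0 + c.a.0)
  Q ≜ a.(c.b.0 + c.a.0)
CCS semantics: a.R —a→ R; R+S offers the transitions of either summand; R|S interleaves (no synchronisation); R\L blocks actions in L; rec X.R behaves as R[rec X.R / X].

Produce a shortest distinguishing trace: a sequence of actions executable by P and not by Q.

P's transition system — 5 states:
  m0 = b.(c.b.0 + c.a.0) → --b--▸ m1
  m1 = c.b.0 + c.a.0 → --c--▸ m2, --c--▸ m3
  m2 = a.0 → --a--▸ m4
  m3 = b.0 → --b--▸ m4
  m4 = 0 → stopped
Q's transition system — 5 states:
  n0 = a.(c.b.0 + c.a.0) → --a--▸ n1
  n1 = c.b.0 + c.a.0 → --c--▸ n2, --c--▸ n3
  n2 = a.0 → --a--▸ n4
  n3 = b.0 → --b--▸ n4
  n4 = 0 → stopped
Trace ⟨b⟩ through P, begin at {m0}:
  after b @ step 1: {m1}
  P completes σ.
Trace ⟨b⟩ through Q, begin at {n0}:
  after b @ step 1: ∅ (Q stuck)

b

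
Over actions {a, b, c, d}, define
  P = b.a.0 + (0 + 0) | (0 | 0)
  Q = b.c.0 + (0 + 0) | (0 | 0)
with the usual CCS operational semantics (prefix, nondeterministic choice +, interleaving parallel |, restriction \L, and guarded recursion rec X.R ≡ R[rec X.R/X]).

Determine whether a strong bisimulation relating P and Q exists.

Reachable graph of P (3 states):
  m0 = b.a.0 + (0 + 0) | (0 | 0) has moves =b=> m1
  m1 = a.0 has moves =a=> m2
  m2 = 0 has moves (no moves)
Reachable graph of Q (3 states):
  n0 = b.c.0 + (0 + 0) | (0 | 0) has moves =b=> n1
  n1 = c.0 has moves =c=> n2
  n2 = 0 has moves (no moves)
Partition-refinement fixed point:
  B0 = {m0}
  B1 = {m1}
  B2 = {m2, n2}
  B3 = {n0}
  B4 = {n1}
m0 ∈ B0, n0 ∈ B3 → different blocks

NO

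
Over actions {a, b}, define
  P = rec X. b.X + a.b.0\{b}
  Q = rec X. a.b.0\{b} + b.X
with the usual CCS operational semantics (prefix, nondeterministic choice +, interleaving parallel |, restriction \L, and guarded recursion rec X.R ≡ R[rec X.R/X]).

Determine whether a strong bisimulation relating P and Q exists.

P ~ Q

P's transition system — 3 states:
  s0 = rec X. b.X + a.b.0\{b} | ··a··> s1, ··b··> s0
  s1 = b.0\{b} | ··b··> s2
  s2 = 0\{b} | (no moves)
Q's transition system — 3 states:
  t0 = rec X. a.b.0\{b} + b.X | ··a··> t1, ··b··> t0
  t1 = b.0\{b} | ··b··> t2
  t2 = 0\{b} | (no moves)
Partition-refinement fixed point:
  B0 = {s0, t0}
  B1 = {s1, t1}
  B2 = {s2, t2}
s0 ∈ B0, t0 ∈ B0 → same block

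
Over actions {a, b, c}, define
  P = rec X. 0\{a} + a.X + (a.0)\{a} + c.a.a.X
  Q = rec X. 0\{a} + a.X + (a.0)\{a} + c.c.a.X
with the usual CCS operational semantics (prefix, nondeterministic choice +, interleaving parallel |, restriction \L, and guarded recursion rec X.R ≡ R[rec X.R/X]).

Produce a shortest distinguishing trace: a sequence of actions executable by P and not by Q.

ca

P's transition system — 3 states:
  s0 = rec X. 0\{a} + a.X + (a.0)\{a} + c.a.a.X ⊢ —a→ s0, —c→ s1
  s1 = a.a.(rec X. 0\{a} + a.X + (a.0)\{a} + c.a.a.X) ⊢ —a→ s2
  s2 = a.(rec X. 0\{a} + a.X + (a.0)\{a} + c.a.a.X) ⊢ —a→ s0
Q's transition system — 3 states:
  t0 = rec X. 0\{a} + a.X + (a.0)\{a} + c.c.a.X ⊢ —a→ t0, —c→ t1
  t1 = c.a.(rec X. 0\{a} + a.X + (a.0)\{a} + c.c.a.X) ⊢ —c→ t2
  t2 = a.(rec X. 0\{a} + a.X + (a.0)\{a} + c.c.a.X) ⊢ —a→ t0
Executing ca from P (initial set {s0}):
  [1] c ⇒ {s1}
  [2] a ⇒ {s2}
  ✓ P
Executing ca from Q (initial set {t0}):
  [1] c ⇒ {t1}
  [2] a ⇒ no successor for Q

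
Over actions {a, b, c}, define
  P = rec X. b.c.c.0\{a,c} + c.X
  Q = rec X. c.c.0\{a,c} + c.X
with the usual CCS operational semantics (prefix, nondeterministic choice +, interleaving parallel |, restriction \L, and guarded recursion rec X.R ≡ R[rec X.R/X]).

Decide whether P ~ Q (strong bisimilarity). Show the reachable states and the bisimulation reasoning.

LTS(P): 4 reachable states
  p0 = rec X. b.c.c.0\{a,c} + c.X | =b=> p1, =c=> p0
  p1 = c.c.0\{a,c} | =c=> p2
  p2 = c.0\{a,c} | =c=> p3
  p3 = 0\{a,c} | ·
LTS(Q): 3 reachable states
  q0 = rec X. c.c.0\{a,c} + c.X | =c=> q0, =c=> q1
  q1 = c.0\{a,c} | =c=> q2
  q2 = 0\{a,c} | ·
Bisimilarity quotient blocks:
  B0 = {p0}
  B1 = {p1}
  B2 = {p2, q1}
  B3 = {p3, q2}
  B4 = {q0}
p0 ∈ B0, q0 ∈ B4 → different blocks

not bisimilar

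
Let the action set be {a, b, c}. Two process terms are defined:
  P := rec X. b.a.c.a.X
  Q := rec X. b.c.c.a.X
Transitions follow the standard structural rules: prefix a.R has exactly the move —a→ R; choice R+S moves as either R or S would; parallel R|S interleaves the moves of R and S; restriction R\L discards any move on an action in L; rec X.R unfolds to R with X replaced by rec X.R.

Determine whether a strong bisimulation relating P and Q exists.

Reachable graph of P (4 states):
  s0 = rec X. b.a.c.a.X → —b→ s1
  s1 = a.c.a.(rec X. b.a.c.a.X) → —a→ s2
  s2 = c.a.(rec X. b.a.c.a.X) → —c→ s3
  s3 = a.(rec X. b.a.c.a.X) → —a→ s0
Reachable graph of Q (4 states):
  t0 = rec X. b.c.c.a.X → —b→ t1
  t1 = c.c.a.(rec X. b.c.c.a.X) → —c→ t2
  t2 = c.a.(rec X. b.c.c.a.X) → —c→ t3
  t3 = a.(rec X. b.c.c.a.X) → —a→ t0
Bisimilarity quotient blocks:
  B0 = {s0}
  B1 = {s1}
  B2 = {s2}
  B3 = {s3}
  B4 = {t0}
  B5 = {t1}
  B6 = {t2}
  B7 = {t3}
s0 ∈ B0, t0 ∈ B4 → different blocks

P ≁ Q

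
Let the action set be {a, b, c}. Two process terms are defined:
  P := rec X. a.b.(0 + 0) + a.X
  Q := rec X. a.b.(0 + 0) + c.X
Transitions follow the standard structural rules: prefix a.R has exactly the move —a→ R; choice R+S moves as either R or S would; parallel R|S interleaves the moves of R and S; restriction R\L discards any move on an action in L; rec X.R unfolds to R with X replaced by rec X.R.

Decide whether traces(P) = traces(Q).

Reachable graph of P (3 states):
  u0 = rec X. a.b.(0 + 0) + a.X → --a--▸ u0, --a--▸ u1
  u1 = b.(0 + 0) → --b--▸ u2
  u2 = 0 + 0 → ·
Reachable graph of Q (3 states):
  v0 = rec X. a.b.(0 + 0) + c.X → --a--▸ v1, --c--▸ v0
  v1 = b.(0 + 0) → --b--▸ v2
  v2 = 0 + 0 → ·
Executing aa from P (initial set {u0}):
  after a @ step 1: {u0, u1}
  after a @ step 2: {u0, u1}
  — P admits the full trace.
Executing aa from Q (initial set {v0}):
  after a @ step 1: {v1}
  after a @ step 2: ∅  — Q cannot continue

traces(P) ≠ traces(Q) — witness ⟨aa⟩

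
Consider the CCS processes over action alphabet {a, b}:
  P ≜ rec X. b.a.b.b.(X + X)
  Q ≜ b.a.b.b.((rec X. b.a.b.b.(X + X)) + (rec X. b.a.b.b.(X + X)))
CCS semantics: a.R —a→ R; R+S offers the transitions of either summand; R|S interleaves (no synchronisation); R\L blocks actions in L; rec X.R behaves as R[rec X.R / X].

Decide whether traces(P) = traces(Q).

YES

P's transition system — 5 states:
  u0 = rec X. b.a.b.b.(X + X) → -b-> u1
  u1 = a.b.b.((rec X. b.a.b.b.(X + X)) + (rec X. b.a.b.b.(X + X))) → -a-> u2
  u2 = b.b.((rec X. b.a.b.b.(X + X)) + (rec X. b.a.b.b.(X + X))) → -b-> u3
  u3 = b.((rec X. b.a.b.b.(X + X)) + (rec X. b.a.b.b.(X + X))) → -b-> u4
  u4 = (rec X. b.a.b.b.(X + X)) + (rec X. b.a.b.b.(X + X)) → -b-> u1
Q's transition system — 5 states:
  v0 = b.a.b.b.((rec X. b.a.b.b.(X + X)) + (rec X. b.a.b.b.(X + X))) → -b-> v1
  v1 = a.b.b.((rec X. b.a.b.b.(X + X)) + (rec X. b.a.b.b.(X + X))) → -a-> v2
  v2 = b.b.((rec X. b.a.b.b.(X + X)) + (rec X. b.a.b.b.(X + X))) → -b-> v3
  v3 = b.((rec X. b.a.b.b.(X + X)) + (rec X. b.a.b.b.(X + X))) → -b-> v4
  v4 = (rec X. b.a.b.b.(X + X)) + (rec X. b.a.b.b.(X + X)) → -b-> v1
Partition-refinement fixed point:
  B0 = {u0, u4, v0, v4}
  B1 = {u1, v1}
  B2 = {u2, v2}
  B3 = {u3, v3}
u0 ∈ B0, v0 ∈ B0 → same block
Bisimilar ⇒ trace-equivalent.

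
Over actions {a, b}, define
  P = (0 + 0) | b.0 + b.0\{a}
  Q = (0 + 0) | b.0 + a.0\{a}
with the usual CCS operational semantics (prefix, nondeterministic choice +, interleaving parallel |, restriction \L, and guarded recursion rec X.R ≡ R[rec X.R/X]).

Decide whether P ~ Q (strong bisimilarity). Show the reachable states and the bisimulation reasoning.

Reachable graph of P (3 states):
  s0 = (0 + 0) | b.0 + b.0\{a} :: ··b··> s1, ··b··> s2
  s1 = (0 + 0) | 0 :: ·
  s2 = 0\{a} :: ·
Reachable graph of Q (3 states):
  t0 = (0 + 0) | b.0 + a.0\{a} :: ··a··> t1, ··b··> t2
  t1 = 0\{a} :: ·
  t2 = (0 + 0) | 0 :: ·
Coarsest stable partition (strong bisimilarity classes):
  B0 = {s0}
  B1 = {s1, s2, t1, t2}
  B2 = {t0}
s0 ∈ B0, t0 ∈ B2 → different blocks

NO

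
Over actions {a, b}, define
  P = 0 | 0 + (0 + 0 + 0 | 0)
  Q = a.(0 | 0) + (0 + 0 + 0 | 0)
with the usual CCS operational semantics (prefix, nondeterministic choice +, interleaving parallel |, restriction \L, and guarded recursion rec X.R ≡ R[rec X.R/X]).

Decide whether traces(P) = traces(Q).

LTS(P): 1 reachable states
  s0 = 0 | 0 + (0 + 0 + 0 | 0) ⊢ (no moves)
LTS(Q): 2 reachable states
  t0 = a.(0 | 0) + (0 + 0 + 0 | 0) ⊢ --a--▸ t1
  t1 = 0 | 0 ⊢ (no moves)
Run σ = ⟨a⟩ on Q: start {t0}
  step 1 (a): {t1}
  ✓ Q
Run σ = ⟨a⟩ on P: start {s0}
  step 1 (a): ∅ (P stuck)

NO — witness ⟨a⟩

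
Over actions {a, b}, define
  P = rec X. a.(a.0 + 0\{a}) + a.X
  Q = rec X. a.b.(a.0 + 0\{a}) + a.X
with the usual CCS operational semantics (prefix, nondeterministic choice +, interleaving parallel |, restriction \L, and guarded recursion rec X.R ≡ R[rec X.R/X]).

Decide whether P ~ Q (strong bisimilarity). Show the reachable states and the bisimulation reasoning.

Reachable graph of P (3 states):
  p0 = rec X. a.(a.0 + 0\{a}) + a.X | --a--▸ p0, --a--▸ p1
  p1 = a.0 + 0\{a} | --a--▸ p2
  p2 = 0 | stopped
Reachable graph of Q (4 states):
  q0 = rec X. a.b.(a.0 + 0\{a}) + a.X | --a--▸ q0, --a--▸ q1
  q1 = b.(a.0 + 0\{a}) | --b--▸ q2
  q2 = a.0 + 0\{a} | --a--▸ q3
  q3 = 0 | stopped
Bisimilarity quotient blocks:
  B0 = {p0}
  B1 = {p1, q2}
  B2 = {p2, q3}
  B3 = {q0}
  B4 = {q1}
p0 ∈ B0, q0 ∈ B3 → different blocks

P ≁ Q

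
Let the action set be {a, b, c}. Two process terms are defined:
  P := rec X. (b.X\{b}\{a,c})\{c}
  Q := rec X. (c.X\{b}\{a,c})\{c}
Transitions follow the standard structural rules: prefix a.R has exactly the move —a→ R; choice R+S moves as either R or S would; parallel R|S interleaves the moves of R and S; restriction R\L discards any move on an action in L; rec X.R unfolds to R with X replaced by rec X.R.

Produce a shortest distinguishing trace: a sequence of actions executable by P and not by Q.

P's transition system — 2 states:
  p0 = rec X. (b.X\{b}\{a,c})\{c} ⊢ ··b··> p1
  p1 = (rec X. (b.X\{b}\{a,c})\{c})\{b}\{a,c}\{c} ⊢ stopped
Q's transition system — 1 states:
  q0 = rec X. (c.X\{b}\{a,c})\{c} ⊢ stopped
Executing b from P (initial set {p0}):
  after b @ step 1: {p1}
  P completes σ.
Executing b from Q (initial set {q0}):
  after b @ step 1: no successor for Q

b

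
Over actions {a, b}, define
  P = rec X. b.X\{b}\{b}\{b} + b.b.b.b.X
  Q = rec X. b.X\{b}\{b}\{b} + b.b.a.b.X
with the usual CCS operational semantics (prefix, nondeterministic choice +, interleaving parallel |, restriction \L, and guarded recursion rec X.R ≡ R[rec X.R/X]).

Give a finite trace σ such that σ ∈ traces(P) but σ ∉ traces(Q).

LTS(P): 5 reachable states
  m0 = rec X. b.X\{b}\{b}\{b} + b.b.b.b.X :: ··b··> m1, ··b··> m2
  m1 = (rec X. b.X\{b}\{b}\{b} + b.b.b.b.X)\{b}\{b}\{b} :: (no moves)
  m2 = b.b.b.(rec X. b.X\{b}\{b}\{b} + b.b.b.b.X) :: ··b··> m3
  m3 = b.b.(rec X. b.X\{b}\{b}\{b} + b.b.b.b.X) :: ··b··> m4
  m4 = b.(rec X. b.X\{b}\{b}\{b} + b.b.b.b.X) :: ··b··> m0
LTS(Q): 5 reachable states
  n0 = rec X. b.X\{b}\{b}\{b} + b.b.a.b.X :: ··b··> n1, ··b··> n2
  n1 = (rec X. b.X\{b}\{b}\{b} + b.b.a.b.X)\{b}\{b}\{b} :: (no moves)
  n2 = b.a.b.(rec X. b.X\{b}\{b}\{b} + b.b.a.b.X) :: ··b··> n3
  n3 = a.b.(rec X. b.X\{b}\{b}\{b} + b.b.a.b.X) :: ··a··> n4
  n4 = b.(rec X. b.X\{b}\{b}\{b} + b.b.a.b.X) :: ··b··> n0
Run σ = ⟨bbb⟩ on P: start {m0}
  [1] b ⇒ {m1, m2}
  [2] b ⇒ {m3}
  [3] b ⇒ {m4}
  — P admits the full trace.
Run σ = ⟨bbb⟩ on Q: start {n0}
  [1] b ⇒ {n1, n2}
  [2] b ⇒ {n3}
  [3] b ⇒ ∅  — Q cannot continue

bbb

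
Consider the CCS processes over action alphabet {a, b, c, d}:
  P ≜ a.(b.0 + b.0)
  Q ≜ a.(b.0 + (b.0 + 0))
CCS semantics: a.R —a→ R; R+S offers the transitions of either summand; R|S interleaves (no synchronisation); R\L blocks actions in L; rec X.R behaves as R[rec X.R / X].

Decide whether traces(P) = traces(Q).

traces(P) = traces(Q)

Reachable graph of P (3 states):
  s0 = a.(b.0 + b.0) → -a-> s1
  s1 = b.0 + b.0 → -b-> s2
  s2 = 0 → ∅
Reachable graph of Q (3 states):
  t0 = a.(b.0 + (b.0 + 0)) → -a-> t1
  t1 = b.0 + (b.0 + 0) → -b-> t2
  t2 = 0 → ∅
Bisimilarity quotient blocks:
  B0 = {s0, t0}
  B1 = {s1, t1}
  B2 = {s2, t2}
s0 ∈ B0, t0 ∈ B0 → same block
Bisimilar ⇒ trace-equivalent.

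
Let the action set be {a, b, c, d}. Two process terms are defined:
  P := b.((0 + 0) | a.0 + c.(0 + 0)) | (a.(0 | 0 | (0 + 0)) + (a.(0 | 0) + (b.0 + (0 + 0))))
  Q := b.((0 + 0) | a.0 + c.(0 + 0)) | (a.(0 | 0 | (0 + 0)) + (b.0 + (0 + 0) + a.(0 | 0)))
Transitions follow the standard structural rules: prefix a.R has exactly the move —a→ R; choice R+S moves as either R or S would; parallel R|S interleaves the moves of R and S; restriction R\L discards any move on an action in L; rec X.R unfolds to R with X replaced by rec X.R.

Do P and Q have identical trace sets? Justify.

trace-equivalent

LTS(P): 16 reachable states
  u0 = b.((0 + 0) | a.0 + c.(0 + 0)) | (a.(0 | 0 | (0 + 0)) + (a.(0 | 0) + (b.0 + (0 + 0)))) ⊢ =a=> u1, =a=> u2, =b=> u3, =b=> u4
  u1 = b.((0 + 0) | a.0 + c.(0 + 0)) | (0 | 0 | (0 + 0)) ⊢ =b=> u5
  u2 = b.((0 + 0) | a.0 + c.(0 + 0)) | (0 | 0) ⊢ =b=> u6
  u3 = ((0 + 0) | a.0 + c.(0 + 0)) | (a.(0 | 0 | (0 + 0)) + (a.(0 | 0) + (b.0 + (0 + 0)))) ⊢ =a=> u5, =a=> u6, =a=> u7, =b=> u8, =c=> u9
  u4 = b.((0 + 0) | a.0 + c.(0 + 0)) | 0 ⊢ =b=> u8
  u5 = ((0 + 0) | a.0 + c.(0 + 0)) | (0 | 0 | (0 + 0)) ⊢ =a=> u10, =c=> u11
  u6 = ((0 + 0) | a.0 + c.(0 + 0)) | (0 | 0) ⊢ =a=> u12, =c=> u13
  u7 = (0 + 0) | 0 | (a.(0 | 0 | (0 + 0)) + (a.(0 | 0) + (b.0 + (0 + 0)))) ⊢ =a=> u10, =a=> u12, =b=> u14
  u8 = ((0 + 0) | a.0 + c.(0 + 0)) | 0 ⊢ =a=> u14, =c=> u15
  u9 = (0 + 0) | (a.(0 | 0 | (0 + 0)) + (a.(0 | 0) + (b.0 + (0 + 0)))) ⊢ =a=> u11, =a=> u13, =b=> u15
  u10 = (0 + 0) | 0 | (0 | 0 | (0 + 0)) ⊢ ∅
  u11 = (0 + 0) | (0 | 0 | (0 + 0)) ⊢ ∅
  u12 = (0 + 0) | 0 | (0 | 0) ⊢ ∅
  u13 = (0 + 0) | (0 | 0) ⊢ ∅
  u14 = (0 + 0) | 0 | 0 ⊢ ∅
  u15 = (0 + 0) | 0 ⊢ ∅
LTS(Q): 16 reachable states
  v0 = b.((0 + 0) | a.0 + c.(0 + 0)) | (a.(0 | 0 | (0 + 0)) + (b.0 + (0 + 0) + a.(0 | 0))) ⊢ =a=> v1, =a=> v2, =b=> v3, =b=> v4
  v1 = b.((0 + 0) | a.0 + c.(0 + 0)) | (0 | 0 | (0 + 0)) ⊢ =b=> v5
  v2 = b.((0 + 0) | a.0 + c.(0 + 0)) | (0 | 0) ⊢ =b=> v6
  v3 = ((0 + 0) | a.0 + c.(0 + 0)) | (a.(0 | 0 | (0 + 0)) + (b.0 + (0 + 0) + a.(0 | 0))) ⊢ =a=> v5, =a=> v6, =a=> v7, =b=> v8, =c=> v9
  v4 = b.((0 + 0) | a.0 + c.(0 + 0)) | 0 ⊢ =b=> v8
  v5 = ((0 + 0) | a.0 + c.(0 + 0)) | (0 | 0 | (0 + 0)) ⊢ =a=> v10, =c=> v11
  v6 = ((0 + 0) | a.0 + c.(0 + 0)) | (0 | 0) ⊢ =a=> v12, =c=> v13
  v7 = (0 + 0) | 0 | (a.(0 | 0 | (0 + 0)) + (b.0 + (0 + 0) + a.(0 | 0))) ⊢ =a=> v10, =a=> v12, =b=> v14
  v8 = ((0 + 0) | a.0 + c.(0 + 0)) | 0 ⊢ =a=> v14, =c=> v15
  v9 = (0 + 0) | (a.(0 | 0 | (0 + 0)) + (b.0 + (0 + 0) + a.(0 | 0))) ⊢ =a=> v11, =a=> v13, =b=> v15
  v10 = (0 + 0) | 0 | (0 | 0 | (0 + 0)) ⊢ ∅
  v11 = (0 + 0) | (0 | 0 | (0 + 0)) ⊢ ∅
  v12 = (0 + 0) | 0 | (0 | 0) ⊢ ∅
  v13 = (0 + 0) | (0 | 0) ⊢ ∅
  v14 = (0 + 0) | 0 | 0 ⊢ ∅
  v15 = (0 + 0) | 0 ⊢ ∅
Coarsest stable partition (strong bisimilarity classes):
  B0 = {u0, v0}
  B1 = {u1, u2, u4, v1, v2, v4}
  B2 = {u5, u6, u8, v5, v6, v8}
  B3 = {u10, u11, u12, u13, u14, u15, v10, v11, v12, v13, v14, v15}
  B4 = {u3, v3}
  B5 = {u7, u9, v7, v9}
u0 ∈ B0, v0 ∈ B0 → same block
Bisimilar ⇒ trace-equivalent.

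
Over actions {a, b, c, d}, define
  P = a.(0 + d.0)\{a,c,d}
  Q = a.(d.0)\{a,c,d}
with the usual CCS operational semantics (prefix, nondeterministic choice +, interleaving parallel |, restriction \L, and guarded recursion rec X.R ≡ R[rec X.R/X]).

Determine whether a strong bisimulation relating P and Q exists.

P ~ Q

LTS(P): 2 reachable states
  m0 = a.(0 + d.0)\{a,c,d} has moves --a--▸ m1
  m1 = (0 + d.0)\{a,c,d} has moves deadlocked
LTS(Q): 2 reachable states
  n0 = a.(d.0)\{a,c,d} has moves --a--▸ n1
  n1 = (d.0)\{a,c,d} has moves deadlocked
Partition-refinement fixed point:
  B0 = {m0, n0}
  B1 = {m1, n1}
m0 ∈ B0, n0 ∈ B0 → same block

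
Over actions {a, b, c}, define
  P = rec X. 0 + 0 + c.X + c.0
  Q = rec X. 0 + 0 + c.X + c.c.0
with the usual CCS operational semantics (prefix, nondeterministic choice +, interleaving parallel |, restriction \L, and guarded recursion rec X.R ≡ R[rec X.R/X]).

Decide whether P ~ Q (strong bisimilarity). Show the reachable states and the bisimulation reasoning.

P ≁ Q

P's transition system — 2 states:
  m0 = rec X. 0 + 0 + c.X + c.0 :: --c--▸ m0, --c--▸ m1
  m1 = 0 :: ∅
Q's transition system — 3 states:
  n0 = rec X. 0 + 0 + c.X + c.c.0 :: --c--▸ n0, --c--▸ n1
  n1 = c.0 :: --c--▸ n2
  n2 = 0 :: ∅
Coarsest stable partition (strong bisimilarity classes):
  B0 = {m0}
  B1 = {m1, n2}
  B2 = {n0}
  B3 = {n1}
m0 ∈ B0, n0 ∈ B2 → different blocks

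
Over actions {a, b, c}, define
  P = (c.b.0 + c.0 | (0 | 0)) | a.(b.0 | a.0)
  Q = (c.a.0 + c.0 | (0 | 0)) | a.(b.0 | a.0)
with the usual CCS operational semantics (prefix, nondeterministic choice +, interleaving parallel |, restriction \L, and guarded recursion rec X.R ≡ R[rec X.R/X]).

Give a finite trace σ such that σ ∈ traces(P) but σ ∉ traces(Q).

cb

LTS(P): 20 reachable states
  u0 = (c.b.0 + c.0 | (0 | 0)) | a.(b.0 | a.0) → -a-> u1, -c-> u2, -c-> u3
  u1 = (c.b.0 + c.0 | (0 | 0)) | (b.0 | a.0) → -a-> u4, -b-> u5, -c-> u6, -c-> u7
  u2 = 0 | (0 | 0) | a.(b.0 | a.0) → -a-> u6
  u3 = b.0 | a.(b.0 | a.0) → -a-> u7, -b-> u8
  u4 = (c.b.0 + c.0 | (0 | 0)) | (b.0 | 0) → -b-> u9, -c-> u10, -c-> u11
  u5 = (c.b.0 + c.0 | (0 | 0)) | (0 | a.0) → -a-> u9, -c-> u12, -c-> u13
  u6 = 0 | (0 | 0) | (b.0 | a.0) → -a-> u10, -b-> u12
  u7 = b.0 | (b.0 | a.0) → -a-> u11, -b-> u13, -b-> u14
  u8 = 0 | a.(b.0 | a.0) → -a-> u14
  u9 = (c.b.0 + c.0 | (0 | 0)) | (0 | 0) → -c-> u15, -c-> u16
  u10 = 0 | (0 | 0) | (b.0 | 0) → -b-> u15
  u11 = b.0 | (b.0 | 0) → -b-> u16, -b-> u17
  u12 = 0 | (0 | 0) | (0 | a.0) → -a-> u15
  u13 = b.0 | (0 | a.0) → -a-> u16, -b-> u18
  u14 = 0 | (b.0 | a.0) → -a-> u17, -b-> u18
  u15 = 0 | (0 | 0) | (0 | 0) → deadlocked
  u16 = b.0 | (0 | 0) → -b-> u19
  u17 = 0 | (b.0 | 0) → -b-> u19
  u18 = 0 | (0 | a.0) → -a-> u19
  u19 = 0 | (0 | 0) → deadlocked
LTS(Q): 20 reachable states
  v0 = (c.a.0 + c.0 | (0 | 0)) | a.(b.0 | a.0) → -a-> v1, -c-> v2, -c-> v3
  v1 = (c.a.0 + c.0 | (0 | 0)) | (b.0 | a.0) → -a-> v4, -b-> v5, -c-> v6, -c-> v7
  v2 = 0 | (0 | 0) | a.(b.0 | a.0) → -a-> v6
  v3 = a.0 | a.(b.0 | a.0) → -a-> v7, -a-> v8
  v4 = (c.a.0 + c.0 | (0 | 0)) | (b.0 | 0) → -b-> v9, -c-> v10, -c-> v11
  v5 = (c.a.0 + c.0 | (0 | 0)) | (0 | a.0) → -a-> v9, -c-> v12, -c-> v13
  v6 = 0 | (0 | 0) | (b.0 | a.0) → -a-> v10, -b-> v12
  v7 = a.0 | (b.0 | a.0) → -a-> v11, -a-> v14, -b-> v13
  v8 = 0 | a.(b.0 | a.0) → -a-> v14
  v9 = (c.a.0 + c.0 | (0 | 0)) | (0 | 0) → -c-> v15, -c-> v16
  v10 = 0 | (0 | 0) | (b.0 | 0) → -b-> v15
  v11 = a.0 | (b.0 | 0) → -a-> v17, -b-> v16
  v12 = 0 | (0 | 0) | (0 | a.0) → -a-> v15
  v13 = a.0 | (0 | a.0) → -a-> v16, -a-> v18
  v14 = 0 | (b.0 | a.0) → -a-> v17, -b-> v18
  v15 = 0 | (0 | 0) | (0 | 0) → deadlocked
  v16 = a.0 | (0 | 0) → -a-> v19
  v17 = 0 | (b.0 | 0) → -b-> v19
  v18 = 0 | (0 | a.0) → -a-> v19
  v19 = 0 | (0 | 0) → deadlocked
Trace ⟨cb⟩ through P, begin at {u0}:
  [1] c ⇒ {u2, u3}
  [2] b ⇒ {u8}
  — P admits the full trace.
Trace ⟨cb⟩ through Q, begin at {v0}:
  [1] c ⇒ {v2, v3}
  [2] b ⇒ no successor for Q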